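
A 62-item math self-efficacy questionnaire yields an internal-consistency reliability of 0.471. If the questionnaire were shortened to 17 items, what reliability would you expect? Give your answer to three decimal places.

0.196

n = 17/62 = 0.2742
Apply the Spearman-Brown prophecy formula, r' = nr / [1 + (n − 1)r]:
r_new = 0.2742·0.471 / [1 + (0.2742 − 1)·0.471]
     = 0.1291 / 0.6581 = 0.1962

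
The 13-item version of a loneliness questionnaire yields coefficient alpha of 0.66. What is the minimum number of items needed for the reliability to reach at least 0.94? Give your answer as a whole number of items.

Rearranging the Spearman-Brown formula for n,
n = r*(1 − r) / [ r (1 − r*) ]
n = 0.94 × (1 − 0.66) / [ 0.66 × (1 − 0.94) ]
n = 0.3196 / 0.0396 ≈ 8.0707
So the test needs 8.0707 × 13 ≈ 104.92 items; rounding up, 105.

105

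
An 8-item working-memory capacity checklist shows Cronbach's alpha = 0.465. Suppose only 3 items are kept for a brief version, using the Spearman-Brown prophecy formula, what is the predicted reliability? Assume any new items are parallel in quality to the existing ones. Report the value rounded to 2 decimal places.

0.25

n = 3/8 = 0.375
Apply the Spearman-Brown prophecy formula, r' = nr / [1 + (n − 1)r]:
r_new = (0.375 × 0.465) / (1 + (0.375 − 1) × 0.465)
     = 0.1744 / 0.7094 = 0.2458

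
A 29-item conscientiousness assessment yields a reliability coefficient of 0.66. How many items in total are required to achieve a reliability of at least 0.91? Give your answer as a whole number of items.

152

n = [0.91 × 0.34] / [0.66 × 0.09]
  = 0.3094 / 0.0594 = 5.2088
5.2088 × 29 = 151.06 → 152 items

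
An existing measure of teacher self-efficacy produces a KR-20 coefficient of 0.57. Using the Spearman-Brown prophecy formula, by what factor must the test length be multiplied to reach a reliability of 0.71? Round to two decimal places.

1.85

Rearranging the Spearman-Brown formula for n,
n = r_target (1 − r_old) / [ r_old (1 − r_target) ]
n = 0.71 × (1 − 0.57) / [ 0.57 × (1 − 0.71) ]
n = 0.3053 / 0.1653 ≈ 1.8469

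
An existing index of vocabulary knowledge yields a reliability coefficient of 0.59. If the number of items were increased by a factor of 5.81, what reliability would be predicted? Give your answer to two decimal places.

0.89

By Spearman-Brown, r_new = n r / (1 + (n − 1) r).
r_new = 5.81·0.59 / [1 + (5.81 − 1)·0.59]
     = 3.4279 / 3.8379 = 0.8932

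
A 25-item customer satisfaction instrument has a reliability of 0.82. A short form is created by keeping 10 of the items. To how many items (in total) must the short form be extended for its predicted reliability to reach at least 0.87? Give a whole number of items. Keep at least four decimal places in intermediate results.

37

Short-form reliability: n = 10/25 = 0.4000; r_10 = n·r/(1+(n−1)r) ≈ 0.6457
Length factor from the short form to reach 0.87: n' = 0.87(1 − 0.6457) / [0.6457(1 − 0.87)] ≈ 3.6721
Total items = 3.6721 × 10 = 36.72, rounded up to 37.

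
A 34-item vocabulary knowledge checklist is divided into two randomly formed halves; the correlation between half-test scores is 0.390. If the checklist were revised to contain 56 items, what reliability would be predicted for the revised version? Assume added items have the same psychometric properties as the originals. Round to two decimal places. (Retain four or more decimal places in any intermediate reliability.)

Full-test reliability from the split-half r: r_full = 2(0.390)/(1 + 0.390) = 0.5612
Length factor from 34 to 56 items: n = 56/34 = 1.6471
r_new = n·r_full / (1 + (n − 1)·r_full) = 0.9244 / 1.3632 ≈ 0.6781

0.68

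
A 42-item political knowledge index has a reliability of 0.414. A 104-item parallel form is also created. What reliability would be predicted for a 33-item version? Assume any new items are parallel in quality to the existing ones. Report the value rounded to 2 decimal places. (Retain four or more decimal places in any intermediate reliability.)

0.36

The 104-item form is not needed; work directly from the 42-item form with n = 33/42 = 0.7857.
r_{33} = n·r / (1 + (n − 1)·r) = 0.3253 / 0.9113 ≈ 0.3570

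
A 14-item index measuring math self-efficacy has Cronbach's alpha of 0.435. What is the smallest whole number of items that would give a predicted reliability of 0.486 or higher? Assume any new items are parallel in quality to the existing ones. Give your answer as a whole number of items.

18

Invert Spearman-Brown to solve for n:
n = r_target (1 − r_old) / [ r_old (1 − r_target) ]
n = 0.486(1 − 0.435) / [0.435(1 − 0.486)]
  = 0.274590 / 0.223590 = 1.2281
1.2281 × 14 = 17.19 → 18 items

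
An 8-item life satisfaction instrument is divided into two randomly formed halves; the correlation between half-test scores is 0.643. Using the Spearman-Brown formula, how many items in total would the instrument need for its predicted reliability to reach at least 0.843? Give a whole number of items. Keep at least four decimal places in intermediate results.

12

Corrected full-test reliability: r_full = 2 × 0.643 / (1 + 0.643) ≈ 0.7827
n = r_tgt(1 − r_full) / [r_full(1 − r_tgt)] = 0.843 × 0.2173 / (0.7827 × 0.157) ≈ 1.4907
Required items = 1.4907 × 8 = 11.93, so 12 items.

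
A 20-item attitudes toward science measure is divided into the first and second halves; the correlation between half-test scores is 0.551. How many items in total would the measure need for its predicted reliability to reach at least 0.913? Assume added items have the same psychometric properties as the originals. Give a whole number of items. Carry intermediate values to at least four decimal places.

86

Corrected full-test reliability: r_full = 2 × 0.551 / (1 + 0.551) ≈ 0.7105
n = r_tgt(1 − r_full) / [r_full(1 − r_tgt)] = 0.913 × 0.2895 / (0.7105 × 0.087) ≈ 4.2760
Required items = 4.2760 × 20 = 85.52, so 86 items.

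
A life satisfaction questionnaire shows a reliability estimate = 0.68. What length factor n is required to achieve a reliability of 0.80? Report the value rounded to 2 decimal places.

1.88

n = 0.80 × (1 − 0.68) / [ 0.68 × (1 − 0.80) ]
  = 0.2560 / 0.1360 = 1.8824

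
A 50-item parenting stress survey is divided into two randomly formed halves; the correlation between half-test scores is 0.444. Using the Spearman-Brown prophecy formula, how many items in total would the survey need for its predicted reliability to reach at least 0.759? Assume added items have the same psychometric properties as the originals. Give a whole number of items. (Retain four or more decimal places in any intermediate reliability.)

Corrected full-test reliability: r_full = 2 × 0.444 / (1 + 0.444) ≈ 0.6150
n = r_tgt(1 − r_full) / [r_full(1 − r_tgt)] = 0.759 × 0.3850 / (0.6150 × 0.241) ≈ 1.9716
Items = 1.9716 × 50 ≈ 98.58 → 99

99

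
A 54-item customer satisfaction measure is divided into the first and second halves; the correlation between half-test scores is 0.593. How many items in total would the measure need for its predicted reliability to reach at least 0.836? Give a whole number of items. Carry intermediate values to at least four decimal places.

95

Corrected full-test reliability: r_full = 2 × 0.593 / (1 + 0.593) ≈ 0.7445
n = r_tgt(1 − r_full) / [r_full(1 − r_tgt)] = 0.836 × 0.2555 / (0.7445 × 0.164) ≈ 1.7494
Required items = 1.7494 × 54 = 94.47, so 95 items.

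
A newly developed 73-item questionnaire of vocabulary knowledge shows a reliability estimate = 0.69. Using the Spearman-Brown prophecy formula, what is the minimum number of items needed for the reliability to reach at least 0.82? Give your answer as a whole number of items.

Spearman-Brown solved for the length factor n:
n = r_target (1 − r_old) / [ r_old (1 − r_target) ]
n = [0.82 × 0.31] / [0.69 × 0.18]
  = 0.2542 / 0.1242 = 2.0467
So the test needs 2.0467 × 73 ≈ 149.41 items; rounding up, 150.

150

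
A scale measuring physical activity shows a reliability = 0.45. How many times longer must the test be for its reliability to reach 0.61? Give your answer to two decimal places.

1.91

Rearranging the Spearman-Brown formula for n,
n = r_target (1 − r_old) / [ r_old (1 − r_target) ]
n = [0.61 × 0.55] / [0.45 × 0.39]
  = 0.3355 / 0.1755 = 1.9117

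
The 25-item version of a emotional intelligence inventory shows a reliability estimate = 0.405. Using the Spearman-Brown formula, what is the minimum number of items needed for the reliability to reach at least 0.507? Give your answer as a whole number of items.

n = 0.507(1 − 0.405) / [0.405(1 − 0.507)]
n = 0.301665 / 0.199665 ≈ 1.5109
Items needed = n × 25 = 1.5109 × 25 ≈ 37.77 → round up to 38

38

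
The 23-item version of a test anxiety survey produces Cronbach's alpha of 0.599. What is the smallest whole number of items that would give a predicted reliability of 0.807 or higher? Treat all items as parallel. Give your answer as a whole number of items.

65

Spearman-Brown solved for the length factor n:
n = r*(1 − r) / [ r (1 − r*) ]
n = [0.807 × 0.401] / [0.599 × 0.193]
n = 0.323607 / 0.115607 ≈ 2.7992
So the test needs 2.7992 × 23 ≈ 64.38 items; rounding up, 65.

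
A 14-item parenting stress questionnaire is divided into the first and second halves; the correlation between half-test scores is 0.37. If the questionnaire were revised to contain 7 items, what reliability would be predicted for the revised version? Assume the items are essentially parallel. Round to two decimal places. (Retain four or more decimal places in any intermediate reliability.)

Full-test reliability from the split-half r: r_full = 2(0.37)/(1 + 0.37) = 0.5401
Then adjust to 7 items: n = 7/14 = 0.5000
r_new = n·r_full / (1 + (n − 1)·r_full) = 0.2701 / 0.7299 ≈ 0.3701

0.37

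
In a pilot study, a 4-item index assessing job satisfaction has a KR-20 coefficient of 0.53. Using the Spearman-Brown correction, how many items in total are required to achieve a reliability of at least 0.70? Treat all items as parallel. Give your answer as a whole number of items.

9

Rearranging the Spearman-Brown formula for n,
n = r_target (1 − r_old) / [ r_old (1 − r_target) ]
n = 0.70 × (1 − 0.53) / [ 0.53 × (1 − 0.70) ]
  = 0.3290 / 0.1590 = 2.0692
2.0692 × 4 = 8.28 → 9 items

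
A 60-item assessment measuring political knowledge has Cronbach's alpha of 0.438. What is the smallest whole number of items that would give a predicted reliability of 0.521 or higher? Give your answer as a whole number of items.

84

Spearman-Brown solved for the length factor n:
n = r*(1 − r) / [ r (1 − r*) ]
n = 0.521(1 − 0.438) / [0.438(1 − 0.521)]
  = 0.292802 / 0.209802 = 1.3956
Items needed = n × 60 = 1.3956 × 60 ≈ 83.74 → round up to 84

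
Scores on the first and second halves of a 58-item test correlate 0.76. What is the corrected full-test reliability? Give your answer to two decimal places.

0.86

r_full = 2(0.76) / (1 + 0.76)
       = 1.5200 / 1.7600 = 0.8636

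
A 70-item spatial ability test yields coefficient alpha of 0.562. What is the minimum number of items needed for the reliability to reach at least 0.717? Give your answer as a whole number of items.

139

Spearman-Brown solved for the length factor n:
n = r*(1 − r) / [ r (1 − r*) ]
n = 0.717 × (1 − 0.562) / [ 0.562 × (1 − 0.717) ]
n = 0.314046 / 0.159046 ≈ 1.9746
Items needed = n × 70 = 1.9746 × 70 ≈ 138.22 → round up to 139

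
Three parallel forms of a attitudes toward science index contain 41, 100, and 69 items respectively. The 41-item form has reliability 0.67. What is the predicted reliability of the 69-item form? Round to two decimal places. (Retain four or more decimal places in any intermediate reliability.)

0.77

The 100-item form is not needed; work directly from the 41-item form with n = 69/41 = 1.6829.
r_{69} = n·r / (1 + (n − 1)·r) = 1.1275 / 1.4575 ≈ 0.7736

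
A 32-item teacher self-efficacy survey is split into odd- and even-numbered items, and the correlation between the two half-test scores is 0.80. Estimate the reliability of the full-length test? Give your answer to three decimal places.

0.889

Apply the Spearman-Brown correction with n = 2:
r_full = 2(0.80) / (1 + 0.80)
r_full = 1.6000 / 1.8000 ≈ 0.8889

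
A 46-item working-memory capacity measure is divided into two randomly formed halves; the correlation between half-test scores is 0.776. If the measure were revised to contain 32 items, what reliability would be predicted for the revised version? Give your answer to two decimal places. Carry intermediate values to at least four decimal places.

0.83

Spearman-Brown correction (n = 2): r_full = 2·0.776/(1 + 0.776) = 0.8739
Then adjust to 32 items: n = 32/46 = 0.6957
r_new = n·r_full / (1 + (n − 1)·r_full) = 0.6080 / 0.7341 ≈ 0.8282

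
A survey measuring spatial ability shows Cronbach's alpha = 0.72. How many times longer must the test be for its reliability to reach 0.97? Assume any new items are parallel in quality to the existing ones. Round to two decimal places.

12.57

n = 0.97(1 − 0.72) / [0.72(1 − 0.97)]
  = 0.2716 / 0.0216 = 12.5741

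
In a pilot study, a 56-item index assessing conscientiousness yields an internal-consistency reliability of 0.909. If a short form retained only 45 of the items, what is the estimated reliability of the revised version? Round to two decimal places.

n = 45/56 = 0.8036
r_new = 0.8036·0.909 / [1 + (0.8036 − 1)·0.909]
     = 0.7305 / 0.8215 = 0.8892

0.89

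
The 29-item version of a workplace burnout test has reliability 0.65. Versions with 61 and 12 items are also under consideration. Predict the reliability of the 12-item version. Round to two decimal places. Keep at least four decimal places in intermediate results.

The 61-item form is not needed; work directly from the 29-item form with n = 12/29 = 0.4138.
r_{12} = n·r / (1 + (n − 1)·r) = 0.2690 / 0.6190 ≈ 0.4346

0.43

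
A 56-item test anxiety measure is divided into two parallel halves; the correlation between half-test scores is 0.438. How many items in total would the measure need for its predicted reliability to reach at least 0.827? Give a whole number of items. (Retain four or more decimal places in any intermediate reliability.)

Corrected full-test reliability: r_full = 2 × 0.438 / (1 + 0.438) ≈ 0.6092
Solve Spearman-Brown for n: n = 0.827(1 − 0.6092) / [0.6092(1 − 0.827)] = 3.0666
Required items = 3.0666 × 56 = 171.73, so 172 items.

172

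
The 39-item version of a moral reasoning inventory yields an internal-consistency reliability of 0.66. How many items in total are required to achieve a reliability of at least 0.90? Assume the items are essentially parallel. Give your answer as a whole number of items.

n = 0.90(1 − 0.66) / [0.66(1 − 0.90)]
n = 0.3060 / 0.0660 ≈ 4.6364
Items needed = n × 39 = 4.6364 × 39 ≈ 180.82 → round up to 181

181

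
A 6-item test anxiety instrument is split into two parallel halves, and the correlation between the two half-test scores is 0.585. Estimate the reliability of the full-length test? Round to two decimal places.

0.74

Each half is half the length of the full test, so the full test is n = 2 times a half.
r_full = 2(0.585) / (1 + 0.585)
       = 1.1700 / 1.5850 = 0.7382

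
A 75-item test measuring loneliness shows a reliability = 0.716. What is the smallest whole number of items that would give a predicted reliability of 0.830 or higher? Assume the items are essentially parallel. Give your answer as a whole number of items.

146

n = 0.830 × (1 − 0.716) / [ 0.716 × (1 − 0.830) ]
n = 0.235720 / 0.121720 ≈ 1.9366
Items needed = n × 75 = 1.9366 × 75 ≈ 145.25 → round up to 146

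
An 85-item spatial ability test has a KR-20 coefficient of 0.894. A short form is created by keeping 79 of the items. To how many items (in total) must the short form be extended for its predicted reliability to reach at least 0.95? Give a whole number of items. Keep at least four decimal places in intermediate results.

192

First, r for the 79-item form: n = 79/85 = 0.9294, so r_79 = 0.9294·0.894/(1 + (0.9294 − 1)·0.894) = 0.8869
Length factor from the short form to reach 0.95: n' = 0.95(1 − 0.8869) / [0.8869(1 − 0.95)] ≈ 2.4229
Total items = 2.4229 × 79 = 191.41, rounded up to 192.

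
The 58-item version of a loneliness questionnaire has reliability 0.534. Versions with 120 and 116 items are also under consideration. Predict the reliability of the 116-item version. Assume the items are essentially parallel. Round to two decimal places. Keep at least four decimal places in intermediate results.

0.70

The 120-item form is not needed; work directly from the 58-item form with n = 116/58 = 2.0000.
r_{116} = n·r / (1 + (n − 1)·r) = 1.0680 / 1.5340 ≈ 0.6962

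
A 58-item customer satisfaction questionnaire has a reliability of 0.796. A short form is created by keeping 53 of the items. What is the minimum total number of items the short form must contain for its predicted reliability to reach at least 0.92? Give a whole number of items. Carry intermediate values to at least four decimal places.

Short-form reliability: n = 53/58 = 0.9138; r_53 = n·r/(1+(n−1)r) ≈ 0.7810
Then solve for n' with r_old = 0.7810, r_target = 0.92: n' = 0.92(1 − 0.7810)/[0.7810(1 − 0.92)] = 3.2247
Total items = 3.2247 × 53 = 170.91, rounded up to 171.

171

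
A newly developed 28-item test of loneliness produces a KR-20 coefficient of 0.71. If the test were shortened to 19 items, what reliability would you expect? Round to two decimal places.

n = 19/28 = 0.6786
Spearman-Brown: r_new = n·r / (1 + (n − 1)·r)
r_new = 0.6786·0.71 / [1 + (0.6786 − 1)·0.71]
r_new = 0.4818 / 0.7718 ≈ 0.6243

0.62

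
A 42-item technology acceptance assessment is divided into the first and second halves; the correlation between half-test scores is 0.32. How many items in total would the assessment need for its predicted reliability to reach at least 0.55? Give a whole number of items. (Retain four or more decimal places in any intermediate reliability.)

Corrected full-test reliability: r_full = 2 × 0.32 / (1 + 0.32) ≈ 0.4848
n = r_tgt(1 − r_full) / [r_full(1 − r_tgt)] = 0.55 × 0.5152 / (0.4848 × 0.45) ≈ 1.2989
Required items = 1.2989 × 42 = 54.55, so 55 items.

55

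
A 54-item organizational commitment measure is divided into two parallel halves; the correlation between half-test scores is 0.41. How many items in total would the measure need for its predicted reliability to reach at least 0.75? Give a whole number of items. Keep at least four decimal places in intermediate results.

r_full = 2(0.41)/(1 + 0.41) = 0.5816
Solve Spearman-Brown for n: n = 0.75(1 − 0.5816) / [0.5816(1 − 0.75)] = 2.1582
Items = 2.1582 × 54 ≈ 116.54 → 117

117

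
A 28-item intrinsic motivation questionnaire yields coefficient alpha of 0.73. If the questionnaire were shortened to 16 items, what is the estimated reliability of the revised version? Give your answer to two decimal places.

0.61

n = 16/28 = 0.5714
r_new = (0.5714 × 0.73) / (1 + (0.5714 − 1) × 0.73)
     = 0.4171 / 0.6871 = 0.6070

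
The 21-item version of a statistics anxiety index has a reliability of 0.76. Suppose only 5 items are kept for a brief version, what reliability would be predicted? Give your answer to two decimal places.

Length ratio n = 5/21 = 0.2381
Apply the Spearman-Brown prophecy formula, r' = nr / [1 + (n − 1)r]:
r_new = (0.2381 × 0.76) / (1 + (0.2381 − 1) × 0.76)
r_new = 0.1810 / 0.4210 ≈ 0.4299

0.43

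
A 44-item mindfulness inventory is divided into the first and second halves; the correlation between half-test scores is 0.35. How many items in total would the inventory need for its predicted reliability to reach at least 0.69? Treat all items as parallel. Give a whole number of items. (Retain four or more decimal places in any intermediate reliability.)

r_full = 2(0.35)/(1 + 0.35) = 0.5185
n = r_tgt(1 − r_full) / [r_full(1 − r_tgt)] = 0.69 × 0.4815 / (0.5185 × 0.31) ≈ 2.0670
Items = 2.0670 × 44 ≈ 90.95 → 91

91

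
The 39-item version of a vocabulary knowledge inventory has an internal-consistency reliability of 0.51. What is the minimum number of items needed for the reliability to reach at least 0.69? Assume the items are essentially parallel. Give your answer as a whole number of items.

84

Rearranging the Spearman-Brown formula for n,
n = r_target (1 − r_old) / [ r_old (1 − r_target) ]
n = [0.69 × 0.49] / [0.51 × 0.31]
  = 0.3381 / 0.1581 = 2.1385
2.1385 × 39 = 83.40 → 84 items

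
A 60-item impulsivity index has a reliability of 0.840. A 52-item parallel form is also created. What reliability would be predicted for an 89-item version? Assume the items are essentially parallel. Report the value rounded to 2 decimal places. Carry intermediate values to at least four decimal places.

The 52-item form is not needed; work directly from the 60-item form with n = 89/60 = 1.4833.
r_{89} = n·r / (1 + (n − 1)·r) = 1.2460 / 1.4060 ≈ 0.8862

0.89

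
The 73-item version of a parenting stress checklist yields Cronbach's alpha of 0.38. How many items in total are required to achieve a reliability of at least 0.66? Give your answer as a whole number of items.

232

Invert Spearman-Brown to solve for n:
n = r_target (1 − r_old) / [ r_old (1 − r_target) ]
n = 0.66(1 − 0.38) / [0.38(1 − 0.66)]
  = 0.4092 / 0.1292 = 3.1672
So the test needs 3.1672 × 73 ≈ 231.21 items; rounding up, 232.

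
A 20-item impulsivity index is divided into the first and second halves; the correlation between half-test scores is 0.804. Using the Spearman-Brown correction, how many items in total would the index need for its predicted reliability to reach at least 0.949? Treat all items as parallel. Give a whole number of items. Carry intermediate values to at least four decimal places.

46

r_full = 2(0.804)/(1 + 0.804) = 0.8914
Solve Spearman-Brown for n: n = 0.949(1 − 0.8914) / [0.8914(1 − 0.949)] = 2.2670
Required items = 2.2670 × 20 = 45.34, so 46 items.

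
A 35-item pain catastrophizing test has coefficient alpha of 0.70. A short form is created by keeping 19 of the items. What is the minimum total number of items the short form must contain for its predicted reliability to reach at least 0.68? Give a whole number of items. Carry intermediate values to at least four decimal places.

Short-form reliability: n = 19/35 = 0.5429; r_19 = n·r/(1+(n−1)r) ≈ 0.5588
Length factor from the short form to reach 0.68: n' = 0.68(1 − 0.5588) / [0.5588(1 − 0.68)] ≈ 1.6778
Total items = 1.6778 × 19 = 31.88, rounded up to 32.

32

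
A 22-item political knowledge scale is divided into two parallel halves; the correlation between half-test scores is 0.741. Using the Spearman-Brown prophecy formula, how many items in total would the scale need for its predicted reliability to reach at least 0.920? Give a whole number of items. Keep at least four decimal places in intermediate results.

Corrected full-test reliability: r_full = 2 × 0.741 / (1 + 0.741) ≈ 0.8512
Solve Spearman-Brown for n: n = 0.920(1 − 0.8512) / [0.8512(1 − 0.920)] = 2.0103
Required items = 2.0103 × 22 = 44.23, so 45 items.

45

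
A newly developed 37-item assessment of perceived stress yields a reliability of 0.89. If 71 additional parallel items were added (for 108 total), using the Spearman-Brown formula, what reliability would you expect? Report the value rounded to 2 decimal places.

The new length is 108/37 = 2.9189 times the old.
r_new = (2.9189 × 0.89) / (1 + (2.9189 − 1) × 0.89)
r_new = 2.5978 / 2.7078 ≈ 0.9594

0.96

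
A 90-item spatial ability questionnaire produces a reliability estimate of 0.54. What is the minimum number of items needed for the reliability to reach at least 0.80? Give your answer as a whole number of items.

307

Rearranging the Spearman-Brown formula for n,
n = r_target (1 − r_old) / [ r_old (1 − r_target) ]
n = 0.80(1 − 0.54) / [0.54(1 − 0.80)]
  = 0.3680 / 0.1080 = 3.4074
3.4074 × 90 = 306.67 → 307 items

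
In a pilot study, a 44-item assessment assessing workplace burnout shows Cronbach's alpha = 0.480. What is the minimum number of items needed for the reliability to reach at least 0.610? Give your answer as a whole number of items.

n = 0.610 × (1 − 0.480) / [ 0.480 × (1 − 0.610) ]
n = 0.317200 / 0.187200 ≈ 1.6944
1.6944 × 44 = 74.55 → 75 items

75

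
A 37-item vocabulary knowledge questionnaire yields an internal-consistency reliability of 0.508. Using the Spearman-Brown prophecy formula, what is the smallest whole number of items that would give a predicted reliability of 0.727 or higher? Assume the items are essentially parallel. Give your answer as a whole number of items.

n = [0.727 × 0.492] / [0.508 × 0.273]
n = 0.357684 / 0.138684 ≈ 2.5791
Items needed = n × 37 = 2.5791 × 37 ≈ 95.43 → round up to 96

96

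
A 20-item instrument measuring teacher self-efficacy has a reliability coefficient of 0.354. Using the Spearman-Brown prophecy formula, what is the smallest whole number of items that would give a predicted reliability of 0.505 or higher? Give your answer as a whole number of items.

38

Rearranging the Spearman-Brown formula for n,
n = r*(1 − r) / [ r (1 − r*) ]
n = 0.505(1 − 0.354) / [0.354(1 − 0.505)]
  = 0.326230 / 0.175230 = 1.8617
So the test needs 1.8617 × 20 ≈ 37.23 items; rounding up, 38.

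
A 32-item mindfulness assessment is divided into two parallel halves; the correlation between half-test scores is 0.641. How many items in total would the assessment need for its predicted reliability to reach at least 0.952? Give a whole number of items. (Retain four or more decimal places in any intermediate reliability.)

r_full = 2(0.641)/(1 + 0.641) = 0.7812
n = r_tgt(1 − r_full) / [r_full(1 − r_tgt)] = 0.952 × 0.2188 / (0.7812 × 0.048) ≈ 5.5550
Required items = 5.5550 × 32 = 177.76, so 178 items.

178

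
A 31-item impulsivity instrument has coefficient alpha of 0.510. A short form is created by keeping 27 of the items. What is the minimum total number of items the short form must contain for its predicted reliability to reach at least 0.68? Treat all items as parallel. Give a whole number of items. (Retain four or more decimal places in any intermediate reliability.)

64

Short-form reliability: n = 27/31 = 0.8710; r_27 = n·r/(1+(n−1)r) ≈ 0.4755
Length factor from the short form to reach 0.68: n' = 0.68(1 − 0.4755) / [0.4755(1 − 0.68)] ≈ 2.3440
Total items = 2.3440 × 27 = 63.29, rounded up to 64.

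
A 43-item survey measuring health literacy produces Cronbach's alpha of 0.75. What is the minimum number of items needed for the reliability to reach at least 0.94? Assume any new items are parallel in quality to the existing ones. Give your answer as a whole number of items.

Invert Spearman-Brown to solve for n:
n = r_target (1 − r_old) / [ r_old (1 − r_target) ]
n = 0.94 × (1 − 0.75) / [ 0.75 × (1 − 0.94) ]
  = 0.2350 / 0.0450 = 5.2222
5.2222 × 43 = 224.55 → 225 items

225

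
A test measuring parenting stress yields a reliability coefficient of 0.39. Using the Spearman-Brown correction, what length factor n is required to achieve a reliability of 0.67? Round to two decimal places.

3.18

Spearman-Brown solved for the length factor n:
n = r*(1 − r) / [ r (1 − r*) ]
n = 0.67(1 − 0.39) / [0.39(1 − 0.67)]
n = 0.4087 / 0.1287 ≈ 3.1756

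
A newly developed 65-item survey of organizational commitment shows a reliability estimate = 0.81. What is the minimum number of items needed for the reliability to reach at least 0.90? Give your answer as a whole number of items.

n = 0.90 × (1 − 0.81) / [ 0.81 × (1 − 0.90) ]
  = 0.1710 / 0.0810 = 2.1111
2.1111 × 65 = 137.22 → 138 items

138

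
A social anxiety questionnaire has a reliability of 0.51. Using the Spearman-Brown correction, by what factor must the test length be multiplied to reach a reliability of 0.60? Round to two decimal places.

Rearranging the Spearman-Brown formula for n,
n = r*(1 − r) / [ r (1 − r*) ]
n = 0.60(1 − 0.51) / [0.51(1 − 0.60)]
n = 0.2940 / 0.2040 ≈ 1.4412

1.44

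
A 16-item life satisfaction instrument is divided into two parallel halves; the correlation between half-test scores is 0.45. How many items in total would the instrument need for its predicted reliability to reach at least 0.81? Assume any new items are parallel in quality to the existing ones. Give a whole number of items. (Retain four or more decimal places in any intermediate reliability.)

42

r_full = 2(0.45)/(1 + 0.45) = 0.6207
Solve Spearman-Brown for n: n = 0.81(1 − 0.6207) / [0.6207(1 − 0.81)] = 2.6051
Items = 2.6051 × 16 ≈ 41.68 → 42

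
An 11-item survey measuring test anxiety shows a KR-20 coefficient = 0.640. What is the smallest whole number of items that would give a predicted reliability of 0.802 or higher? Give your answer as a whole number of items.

26

n = 0.802 × (1 − 0.640) / [ 0.640 × (1 − 0.802) ]
n = 0.288720 / 0.126720 ≈ 2.2784
Items needed = n × 11 = 2.2784 × 11 ≈ 25.06 → round up to 26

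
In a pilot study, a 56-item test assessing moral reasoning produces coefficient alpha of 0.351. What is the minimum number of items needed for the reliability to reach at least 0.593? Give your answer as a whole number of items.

Invert Spearman-Brown to solve for n:
n = r_target (1 − r_old) / [ r_old (1 − r_target) ]
n = 0.593 × (1 − 0.351) / [ 0.351 × (1 − 0.593) ]
  = 0.384857 / 0.142857 = 2.6940
2.6940 × 56 = 150.86 → 151 items

151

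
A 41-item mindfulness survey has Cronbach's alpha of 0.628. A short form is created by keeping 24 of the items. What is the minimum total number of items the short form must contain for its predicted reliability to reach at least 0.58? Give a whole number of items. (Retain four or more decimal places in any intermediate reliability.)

Short-form reliability: n = 24/41 = 0.5854; r_24 = n·r/(1+(n−1)r) ≈ 0.4970
Then solve for n' with r_old = 0.4970, r_target = 0.58: n' = 0.58(1 − 0.4970)/[0.4970(1 − 0.58)] = 1.3976
Total items = 1.3976 × 24 = 33.54, rounded up to 34.

34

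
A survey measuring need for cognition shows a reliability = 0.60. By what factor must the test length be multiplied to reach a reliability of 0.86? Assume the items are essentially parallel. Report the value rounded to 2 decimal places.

Spearman-Brown solved for the length factor n:
n = r_target (1 − r_old) / [ r_old (1 − r_target) ]
n = 0.86 × (1 − 0.60) / [ 0.60 × (1 − 0.86) ]
  = 0.3440 / 0.0840 = 4.0952

4.10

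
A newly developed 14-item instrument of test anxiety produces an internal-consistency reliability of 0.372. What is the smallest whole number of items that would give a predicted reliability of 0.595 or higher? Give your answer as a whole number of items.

35

Spearman-Brown solved for the length factor n:
n = r_target (1 − r_old) / [ r_old (1 − r_target) ]
n = 0.595 × (1 − 0.372) / [ 0.372 × (1 − 0.595) ]
  = 0.373660 / 0.150660 = 2.4802
Items needed = n × 14 = 2.4802 × 14 ≈ 34.72 → round up to 35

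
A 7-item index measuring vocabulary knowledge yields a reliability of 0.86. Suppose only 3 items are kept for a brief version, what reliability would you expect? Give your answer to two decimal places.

Length ratio n = 3/7 = 0.4286
By Spearman-Brown, r_new = n r / (1 + (n − 1) r).
r_new = 0.4286·0.86 / [1 + (0.4286 − 1)·0.86]
r_new = 0.3686 / 0.5086 ≈ 0.7247

0.72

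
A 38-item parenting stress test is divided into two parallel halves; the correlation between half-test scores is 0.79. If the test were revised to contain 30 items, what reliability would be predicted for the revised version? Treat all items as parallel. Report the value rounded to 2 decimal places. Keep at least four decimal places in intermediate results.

0.86

First correct the split-half correlation to full-test reliability: r_full = 2 × 0.79 / (1 + 0.79) ≈ 0.8827
Then adjust to 30 items: n = 30/38 = 0.7895
r_new = n·r_full / (1 + (n − 1)·r_full) = 0.6969 / 0.8142 ≈ 0.8559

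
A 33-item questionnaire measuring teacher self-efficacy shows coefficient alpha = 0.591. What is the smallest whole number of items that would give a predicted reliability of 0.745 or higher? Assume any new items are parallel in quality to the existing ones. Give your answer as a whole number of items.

67

n = 0.745(1 − 0.591) / [0.591(1 − 0.745)]
n = 0.304705 / 0.150705 ≈ 2.0219
2.0219 × 33 = 66.72 → 67 items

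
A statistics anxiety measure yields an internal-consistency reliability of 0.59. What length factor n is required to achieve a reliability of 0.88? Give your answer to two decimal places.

5.10

Spearman-Brown solved for the length factor n:
n = r*(1 − r) / [ r (1 − r*) ]
n = 0.88(1 − 0.59) / [0.59(1 − 0.88)]
n = 0.3608 / 0.0708 ≈ 5.0960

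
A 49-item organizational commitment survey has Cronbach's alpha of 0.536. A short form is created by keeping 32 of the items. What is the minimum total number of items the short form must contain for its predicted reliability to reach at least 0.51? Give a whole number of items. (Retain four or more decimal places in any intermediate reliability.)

45

First, r for the 32-item form: n = 32/49 = 0.6531, so r_32 = 0.6531·0.536/(1 + (0.6531 − 1)·0.536) = 0.4300
Length factor from the short form to reach 0.51: n' = 0.51(1 − 0.4300) / [0.4300(1 − 0.51)] ≈ 1.3797
Total items = 1.3797 × 32 = 44.15, rounded up to 45.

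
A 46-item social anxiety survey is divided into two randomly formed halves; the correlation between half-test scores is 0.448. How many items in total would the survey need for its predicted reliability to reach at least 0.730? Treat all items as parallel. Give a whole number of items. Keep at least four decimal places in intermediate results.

r_full = 2(0.448)/(1 + 0.448) = 0.6188
n = r_tgt(1 − r_full) / [r_full(1 − r_tgt)] = 0.730 × 0.3812 / (0.6188 × 0.270) ≈ 1.6656
Required items = 1.6656 × 46 = 76.62, so 77 items.

77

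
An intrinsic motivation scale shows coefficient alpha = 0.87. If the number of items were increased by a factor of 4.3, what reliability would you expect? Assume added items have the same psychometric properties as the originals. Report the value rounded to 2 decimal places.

0.97

Apply the Spearman-Brown prophecy formula, r' = nr / [1 + (n − 1)r]:
r_new = (4.3 × 0.87) / (1 + (4.3 − 1) × 0.87)
r_new = 3.7410 / 3.8710 ≈ 0.9664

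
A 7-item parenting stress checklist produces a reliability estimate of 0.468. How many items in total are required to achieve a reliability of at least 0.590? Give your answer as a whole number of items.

12

Rearranging the Spearman-Brown formula for n,
n = r*(1 − r) / [ r (1 − r*) ]
n = [0.590 × 0.532] / [0.468 × 0.410]
  = 0.313880 / 0.191880 = 1.6358
So the test needs 1.6358 × 7 ≈ 11.45 items; rounding up, 12.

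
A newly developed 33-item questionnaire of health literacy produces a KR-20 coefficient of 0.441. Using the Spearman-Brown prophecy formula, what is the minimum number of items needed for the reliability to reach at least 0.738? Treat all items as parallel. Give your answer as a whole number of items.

118

Invert Spearman-Brown to solve for n:
n = r*(1 − r) / [ r (1 − r*) ]
n = 0.738(1 − 0.441) / [0.441(1 − 0.738)]
n = 0.412542 / 0.115542 ≈ 3.5705
So the test needs 3.5705 × 33 ≈ 117.83 items; rounding up, 118.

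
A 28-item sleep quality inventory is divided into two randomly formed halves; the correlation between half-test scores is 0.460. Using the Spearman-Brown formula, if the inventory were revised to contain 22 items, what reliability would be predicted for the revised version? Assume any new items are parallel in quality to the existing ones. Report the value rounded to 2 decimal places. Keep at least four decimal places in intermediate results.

0.57

Spearman-Brown correction (n = 2): r_full = 2·0.460/(1 + 0.460) = 0.6301
Then adjust to 22 items: n = 22/28 = 0.7857
r_new = n·r_full / (1 + (n − 1)·r_full) = 0.4951 / 0.8650 ≈ 0.5724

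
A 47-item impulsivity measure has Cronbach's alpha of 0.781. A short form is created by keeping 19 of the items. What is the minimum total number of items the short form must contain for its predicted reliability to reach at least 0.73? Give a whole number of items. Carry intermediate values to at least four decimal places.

First, r for the 19-item form: n = 19/47 = 0.4043, so r_19 = 0.4043·0.781/(1 + (0.4043 − 1)·0.781) = 0.5905
Length factor from the short form to reach 0.73: n' = 0.73(1 − 0.5905) / [0.5905(1 − 0.73)] ≈ 1.8750
Total items = 1.8750 × 19 = 35.62, rounded up to 36.

36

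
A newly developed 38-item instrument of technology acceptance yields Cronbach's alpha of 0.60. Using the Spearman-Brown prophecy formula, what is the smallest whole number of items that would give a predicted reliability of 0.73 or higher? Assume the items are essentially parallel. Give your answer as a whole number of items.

n = 0.73(1 − 0.60) / [0.60(1 − 0.73)]
  = 0.2920 / 0.1620 = 1.8025
1.8025 × 38 = 68.50 → 69 items

69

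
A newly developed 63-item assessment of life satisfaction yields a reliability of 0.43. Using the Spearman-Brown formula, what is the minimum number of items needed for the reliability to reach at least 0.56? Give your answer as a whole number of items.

107

Invert Spearman-Brown to solve for n:
n = r_target (1 − r_old) / [ r_old (1 − r_target) ]
n = 0.56(1 − 0.43) / [0.43(1 − 0.56)]
n = 0.3192 / 0.1892 ≈ 1.6871
1.6871 × 63 = 106.29 → 107 items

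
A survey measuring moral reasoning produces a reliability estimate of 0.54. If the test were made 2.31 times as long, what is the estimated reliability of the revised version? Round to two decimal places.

By Spearman-Brown, r_new = n r / (1 + (n − 1) r).
r_new = 2.31·0.54 / [1 + (2.31 − 1)·0.54]
r_new = 1.2474 / 1.7074 ≈ 0.7306

0.73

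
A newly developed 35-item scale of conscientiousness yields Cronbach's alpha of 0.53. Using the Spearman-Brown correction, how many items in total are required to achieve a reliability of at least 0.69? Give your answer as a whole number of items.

70

n = 0.69(1 − 0.53) / [0.53(1 − 0.69)]
n = 0.3243 / 0.1643 ≈ 1.9738
1.9738 × 35 = 69.08 → 70 items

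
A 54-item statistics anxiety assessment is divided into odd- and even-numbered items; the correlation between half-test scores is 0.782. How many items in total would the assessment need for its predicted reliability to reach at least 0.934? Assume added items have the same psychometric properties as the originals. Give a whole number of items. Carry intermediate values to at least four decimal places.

107

r_full = 2(0.782)/(1 + 0.782) = 0.8777
n = r_tgt(1 − r_full) / [r_full(1 − r_tgt)] = 0.934 × 0.1223 / (0.8777 × 0.066) ≈ 1.9719
Items = 1.9719 × 54 ≈ 106.48 → 107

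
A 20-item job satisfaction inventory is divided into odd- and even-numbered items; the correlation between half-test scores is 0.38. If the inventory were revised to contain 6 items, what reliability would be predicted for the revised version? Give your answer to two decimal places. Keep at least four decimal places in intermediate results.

0.27

First correct the split-half correlation to full-test reliability: r_full = 2 × 0.38 / (1 + 0.38) ≈ 0.5507
Then adjust to 6 items: n = 6/20 = 0.3000
r_new = n·r_full / (1 + (n − 1)·r_full) = 0.1652 / 0.6145 ≈ 0.2688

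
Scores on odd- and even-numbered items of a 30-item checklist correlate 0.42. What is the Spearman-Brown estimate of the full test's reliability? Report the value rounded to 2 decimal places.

The full test is twice the length of either half (n = 2).
r_full = 2r_hh / (1 + r_hh) = 2 × 0.42 / (1 + 0.42)
       = 0.8400 / 1.4200 = 0.5915

0.59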